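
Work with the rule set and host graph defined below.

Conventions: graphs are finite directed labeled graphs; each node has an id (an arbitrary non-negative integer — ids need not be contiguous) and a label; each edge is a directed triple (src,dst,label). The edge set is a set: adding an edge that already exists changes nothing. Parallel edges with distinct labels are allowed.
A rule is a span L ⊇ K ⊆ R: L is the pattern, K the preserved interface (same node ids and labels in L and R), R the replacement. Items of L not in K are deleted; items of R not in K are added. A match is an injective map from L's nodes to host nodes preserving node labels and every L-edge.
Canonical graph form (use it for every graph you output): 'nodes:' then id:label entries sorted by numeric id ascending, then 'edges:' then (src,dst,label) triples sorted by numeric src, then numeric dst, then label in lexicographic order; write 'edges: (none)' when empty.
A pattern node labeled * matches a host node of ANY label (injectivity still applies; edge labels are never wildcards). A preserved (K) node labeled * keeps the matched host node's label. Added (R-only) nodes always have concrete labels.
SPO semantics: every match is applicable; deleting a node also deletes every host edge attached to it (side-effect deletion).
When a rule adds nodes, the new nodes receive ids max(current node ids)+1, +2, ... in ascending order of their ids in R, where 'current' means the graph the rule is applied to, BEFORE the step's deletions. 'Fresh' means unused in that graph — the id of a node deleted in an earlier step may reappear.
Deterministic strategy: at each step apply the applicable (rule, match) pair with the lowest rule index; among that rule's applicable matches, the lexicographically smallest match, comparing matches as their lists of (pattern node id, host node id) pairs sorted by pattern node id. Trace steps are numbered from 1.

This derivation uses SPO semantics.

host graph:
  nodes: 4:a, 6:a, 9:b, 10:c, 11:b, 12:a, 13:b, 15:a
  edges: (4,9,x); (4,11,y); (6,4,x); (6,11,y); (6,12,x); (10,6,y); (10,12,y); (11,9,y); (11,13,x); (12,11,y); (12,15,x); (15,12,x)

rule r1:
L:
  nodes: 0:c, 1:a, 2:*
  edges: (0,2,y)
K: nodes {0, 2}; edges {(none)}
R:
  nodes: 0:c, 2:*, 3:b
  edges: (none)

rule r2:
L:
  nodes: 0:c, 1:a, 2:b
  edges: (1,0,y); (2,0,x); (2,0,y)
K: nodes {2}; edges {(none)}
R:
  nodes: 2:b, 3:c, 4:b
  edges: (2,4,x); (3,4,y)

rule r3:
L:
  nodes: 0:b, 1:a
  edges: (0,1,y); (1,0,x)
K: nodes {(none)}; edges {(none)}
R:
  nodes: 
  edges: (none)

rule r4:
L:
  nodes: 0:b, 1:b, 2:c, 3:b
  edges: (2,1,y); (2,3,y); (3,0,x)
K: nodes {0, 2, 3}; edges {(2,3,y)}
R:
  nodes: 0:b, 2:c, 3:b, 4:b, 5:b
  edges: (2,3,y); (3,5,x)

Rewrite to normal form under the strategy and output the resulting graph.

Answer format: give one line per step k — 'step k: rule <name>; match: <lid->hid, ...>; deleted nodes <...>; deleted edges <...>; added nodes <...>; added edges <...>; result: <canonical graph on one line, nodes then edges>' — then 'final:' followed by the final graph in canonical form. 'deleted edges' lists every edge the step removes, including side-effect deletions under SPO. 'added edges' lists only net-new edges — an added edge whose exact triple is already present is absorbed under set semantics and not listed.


step 1: rule r1; match: 0->10, 1->4, 2->6; deleted nodes 4; deleted edges (4,9,x); (4,11,y); (6,4,x); (10,6,y); added nodes 16; added edges (none); result: nodes: 6:a, 9:b, 10:c, 11:b, 12:a, 13:b, 15:a, 16:b edges: (6,11,y); (6,12,x); (10,12,y); (11,9,y); (11,13,x); (12,11,y); (12,15,x); (15,12,x)
step 2: rule r1; match: 0->10, 1->6, 2->12; deleted nodes 6; deleted edges (6,11,y); (6,12,x); (10,12,y); added nodes 17; added edges (none); result: nodes: 9:b, 10:c, 11:b, 12:a, 13:b, 15:a, 16:b, 17:b edges: (11,9,y); (11,13,x); (12,11,y); (12,15,x); (15,12,x)
final:
nodes: 9:b, 10:c, 11:b, 12:a, 13:b, 15:a, 16:b, 17:b
edges: (11,9,y); (11,13,x); (12,11,y); (12,15,x); (15,12,x)


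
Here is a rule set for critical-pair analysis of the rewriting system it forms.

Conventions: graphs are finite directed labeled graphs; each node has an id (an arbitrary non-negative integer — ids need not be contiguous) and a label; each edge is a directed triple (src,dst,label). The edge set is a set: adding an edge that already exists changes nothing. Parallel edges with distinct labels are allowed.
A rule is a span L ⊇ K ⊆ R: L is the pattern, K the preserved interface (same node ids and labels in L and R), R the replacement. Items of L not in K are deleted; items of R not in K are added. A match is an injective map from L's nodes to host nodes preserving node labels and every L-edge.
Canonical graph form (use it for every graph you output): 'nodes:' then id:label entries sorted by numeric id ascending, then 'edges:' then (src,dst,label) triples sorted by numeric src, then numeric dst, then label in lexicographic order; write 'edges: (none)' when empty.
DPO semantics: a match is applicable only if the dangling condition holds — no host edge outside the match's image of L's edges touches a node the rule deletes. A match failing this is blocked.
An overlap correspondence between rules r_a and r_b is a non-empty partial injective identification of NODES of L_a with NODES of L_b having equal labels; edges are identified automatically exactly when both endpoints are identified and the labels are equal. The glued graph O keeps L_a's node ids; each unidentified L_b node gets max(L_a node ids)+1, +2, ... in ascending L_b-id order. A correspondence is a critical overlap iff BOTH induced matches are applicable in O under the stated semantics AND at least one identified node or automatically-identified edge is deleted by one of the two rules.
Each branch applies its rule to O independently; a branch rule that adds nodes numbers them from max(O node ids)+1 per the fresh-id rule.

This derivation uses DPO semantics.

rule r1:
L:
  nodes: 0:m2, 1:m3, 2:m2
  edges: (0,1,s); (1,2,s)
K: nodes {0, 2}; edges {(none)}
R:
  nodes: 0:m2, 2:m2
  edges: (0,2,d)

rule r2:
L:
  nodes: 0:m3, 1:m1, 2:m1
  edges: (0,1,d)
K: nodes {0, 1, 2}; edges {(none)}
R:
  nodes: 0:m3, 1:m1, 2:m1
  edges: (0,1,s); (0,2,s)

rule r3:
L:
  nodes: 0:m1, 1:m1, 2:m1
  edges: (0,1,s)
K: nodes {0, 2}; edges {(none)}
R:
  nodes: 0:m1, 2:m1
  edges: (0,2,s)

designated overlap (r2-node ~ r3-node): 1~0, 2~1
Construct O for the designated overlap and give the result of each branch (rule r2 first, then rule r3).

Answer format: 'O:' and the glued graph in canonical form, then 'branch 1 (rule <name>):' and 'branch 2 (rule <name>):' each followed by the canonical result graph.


O:
nodes: 0:m3, 1:m1, 2:m1, 3:m1
edges: (0,1,d); (1,2,s)
branch 1 (rule r2):
nodes: 0:m3, 1:m1, 2:m1, 3:m1
edges: (0,1,s); (0,2,s); (1,2,s)
branch 2 (rule r3):
nodes: 0:m3, 1:m1, 3:m1
edges: (0,1,d); (1,3,s)


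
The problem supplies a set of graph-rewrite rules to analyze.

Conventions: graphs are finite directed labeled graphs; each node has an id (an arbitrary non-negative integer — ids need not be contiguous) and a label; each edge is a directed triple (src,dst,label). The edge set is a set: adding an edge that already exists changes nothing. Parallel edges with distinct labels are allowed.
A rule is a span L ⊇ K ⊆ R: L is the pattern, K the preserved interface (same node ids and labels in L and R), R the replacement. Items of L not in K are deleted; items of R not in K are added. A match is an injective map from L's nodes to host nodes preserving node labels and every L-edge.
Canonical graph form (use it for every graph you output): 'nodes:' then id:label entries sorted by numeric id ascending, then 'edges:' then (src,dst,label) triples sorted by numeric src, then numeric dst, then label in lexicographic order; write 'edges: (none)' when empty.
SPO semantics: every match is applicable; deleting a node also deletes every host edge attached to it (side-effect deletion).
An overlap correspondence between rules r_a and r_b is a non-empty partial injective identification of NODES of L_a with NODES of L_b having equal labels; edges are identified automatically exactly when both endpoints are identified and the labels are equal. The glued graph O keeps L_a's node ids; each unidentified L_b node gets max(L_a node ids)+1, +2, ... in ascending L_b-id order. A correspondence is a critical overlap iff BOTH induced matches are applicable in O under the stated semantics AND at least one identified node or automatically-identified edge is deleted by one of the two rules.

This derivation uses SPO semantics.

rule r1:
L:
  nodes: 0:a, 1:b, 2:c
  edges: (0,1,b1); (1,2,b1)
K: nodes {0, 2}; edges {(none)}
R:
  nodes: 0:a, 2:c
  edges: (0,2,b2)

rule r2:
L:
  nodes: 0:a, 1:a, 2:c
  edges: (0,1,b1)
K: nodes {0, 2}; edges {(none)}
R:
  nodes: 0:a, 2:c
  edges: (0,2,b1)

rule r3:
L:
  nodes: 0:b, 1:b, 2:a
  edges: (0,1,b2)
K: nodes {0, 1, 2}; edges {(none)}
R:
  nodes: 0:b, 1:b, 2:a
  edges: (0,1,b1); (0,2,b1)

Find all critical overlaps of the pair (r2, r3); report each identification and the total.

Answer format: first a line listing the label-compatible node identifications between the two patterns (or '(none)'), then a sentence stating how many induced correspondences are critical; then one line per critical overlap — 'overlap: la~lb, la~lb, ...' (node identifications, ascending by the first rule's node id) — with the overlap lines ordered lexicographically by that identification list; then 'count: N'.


label-compatible node identifications between L(r2) and L(r3): 0~2, 1~2
1 of the induced correspondences is a critical overlap of r2 and r3.
overlap: 1~2
count: 1


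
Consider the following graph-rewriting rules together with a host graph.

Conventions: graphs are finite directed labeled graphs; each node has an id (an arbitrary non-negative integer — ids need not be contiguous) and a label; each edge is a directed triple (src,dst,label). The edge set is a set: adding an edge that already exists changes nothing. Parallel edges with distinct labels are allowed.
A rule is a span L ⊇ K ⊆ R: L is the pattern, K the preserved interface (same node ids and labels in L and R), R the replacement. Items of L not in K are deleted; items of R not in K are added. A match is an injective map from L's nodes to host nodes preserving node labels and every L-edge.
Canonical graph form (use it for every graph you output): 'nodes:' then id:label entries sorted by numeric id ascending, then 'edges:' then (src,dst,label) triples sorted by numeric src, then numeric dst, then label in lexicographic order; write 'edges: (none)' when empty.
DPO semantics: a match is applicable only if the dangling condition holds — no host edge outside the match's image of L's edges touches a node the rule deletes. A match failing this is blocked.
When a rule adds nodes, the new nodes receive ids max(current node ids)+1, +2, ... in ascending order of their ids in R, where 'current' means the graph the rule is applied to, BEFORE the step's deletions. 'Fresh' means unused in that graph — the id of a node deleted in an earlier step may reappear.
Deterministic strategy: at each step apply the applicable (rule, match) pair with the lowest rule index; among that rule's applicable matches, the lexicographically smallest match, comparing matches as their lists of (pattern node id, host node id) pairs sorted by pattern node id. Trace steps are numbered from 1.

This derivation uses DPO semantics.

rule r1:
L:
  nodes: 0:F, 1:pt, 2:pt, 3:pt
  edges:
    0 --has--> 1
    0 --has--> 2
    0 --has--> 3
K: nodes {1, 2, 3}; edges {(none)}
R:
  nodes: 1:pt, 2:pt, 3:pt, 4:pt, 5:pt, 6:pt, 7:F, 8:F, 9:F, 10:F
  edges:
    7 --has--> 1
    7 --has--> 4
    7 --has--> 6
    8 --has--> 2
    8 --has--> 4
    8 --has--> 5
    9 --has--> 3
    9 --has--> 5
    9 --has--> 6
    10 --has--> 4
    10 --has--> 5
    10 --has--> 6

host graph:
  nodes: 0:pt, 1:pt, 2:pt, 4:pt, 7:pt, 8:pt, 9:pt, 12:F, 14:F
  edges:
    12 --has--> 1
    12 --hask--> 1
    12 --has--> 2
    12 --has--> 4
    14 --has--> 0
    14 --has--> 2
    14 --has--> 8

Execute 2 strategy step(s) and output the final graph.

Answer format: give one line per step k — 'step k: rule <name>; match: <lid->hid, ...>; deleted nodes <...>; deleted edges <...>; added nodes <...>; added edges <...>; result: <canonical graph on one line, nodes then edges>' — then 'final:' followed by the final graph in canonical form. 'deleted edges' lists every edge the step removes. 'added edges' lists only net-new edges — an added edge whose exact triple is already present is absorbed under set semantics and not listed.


step 1: rule r1; match: 0->14, 1->0, 2->2, 3->8; deleted nodes 14; deleted edges (14,0,has); (14,2,has); (14,8,has); added nodes 15, 16, 17, 18, 19, 20, 21; added edges (18,0,has); (18,15,has); (18,17,has); (19,2,has); (19,15,has); (19,16,has); (20,8,has); (20,16,has); (20,17,has); (21,15,has); (21,16,has); (21,17,has); result: nodes: 0:pt, 1:pt, 2:pt, 4:pt, 7:pt, 8:pt, 9:pt, 12:F, 15:pt, 16:pt, 17:pt, 18:F, 19:F, 20:F, 21:F edges: (12,1,has); (12,1,hask); (12,2,has); (12,4,has); (18,0,has); (18,15,has); (18,17,has); (19,2,has); (19,15,has); (19,16,has); (20,8,has); (20,16,has); (20,17,has); (21,15,has); (21,16,has); (21,17,has)
step 2: rule r1; match: 0->18, 1->0, 2->15, 3->17; deleted nodes 18; deleted edges (18,0,has); (18,15,has); (18,17,has); added nodes 22, 23, 24, 25, 26, 27, 28; added edges (25,0,has); (25,22,has); (25,24,has); (26,15,has); (26,22,has); (26,23,has); (27,17,has); (27,23,has); (27,24,has); (28,22,has); (28,23,has); (28,24,has); result: nodes: 0:pt, 1:pt, 2:pt, 4:pt, 7:pt, 8:pt, 9:pt, 12:F, 15:pt, 16:pt, 17:pt, 19:F, 20:F, 21:F, 22:pt, 23:pt, 24:pt, 25:F, 26:F, 27:F, 28:F edges: (12,1,has); (12,1,hask); (12,2,has); (12,4,has); (19,2,has); (19,15,has); (19,16,has); (20,8,has); (20,16,has); (20,17,has); (21,15,has); (21,16,has); (21,17,has); (25,0,has); (25,22,has); (25,24,has); (26,15,has); (26,22,has); (26,23,has); (27,17,has); (27,23,has); (27,24,has); (28,22,has); (28,23,has); (28,24,has)
final:
nodes: 0:pt, 1:pt, 2:pt, 4:pt, 7:pt, 8:pt, 9:pt, 12:F, 15:pt, 16:pt, 17:pt, 19:F, 20:F, 21:F, 22:pt, 23:pt, 24:pt, 25:F, 26:F, 27:F, 28:F
edges: (12,1,has); (12,1,hask); (12,2,has); (12,4,has); (19,2,has); (19,15,has); (19,16,has); (20,8,has); (20,16,has); (20,17,has); (21,15,has); (21,16,has); (21,17,has); (25,0,has); (25,22,has); (25,24,has); (26,15,has); (26,22,has); (26,23,has); (27,17,has); (27,23,has); (27,24,has); (28,22,has); (28,23,has); (28,24,has)


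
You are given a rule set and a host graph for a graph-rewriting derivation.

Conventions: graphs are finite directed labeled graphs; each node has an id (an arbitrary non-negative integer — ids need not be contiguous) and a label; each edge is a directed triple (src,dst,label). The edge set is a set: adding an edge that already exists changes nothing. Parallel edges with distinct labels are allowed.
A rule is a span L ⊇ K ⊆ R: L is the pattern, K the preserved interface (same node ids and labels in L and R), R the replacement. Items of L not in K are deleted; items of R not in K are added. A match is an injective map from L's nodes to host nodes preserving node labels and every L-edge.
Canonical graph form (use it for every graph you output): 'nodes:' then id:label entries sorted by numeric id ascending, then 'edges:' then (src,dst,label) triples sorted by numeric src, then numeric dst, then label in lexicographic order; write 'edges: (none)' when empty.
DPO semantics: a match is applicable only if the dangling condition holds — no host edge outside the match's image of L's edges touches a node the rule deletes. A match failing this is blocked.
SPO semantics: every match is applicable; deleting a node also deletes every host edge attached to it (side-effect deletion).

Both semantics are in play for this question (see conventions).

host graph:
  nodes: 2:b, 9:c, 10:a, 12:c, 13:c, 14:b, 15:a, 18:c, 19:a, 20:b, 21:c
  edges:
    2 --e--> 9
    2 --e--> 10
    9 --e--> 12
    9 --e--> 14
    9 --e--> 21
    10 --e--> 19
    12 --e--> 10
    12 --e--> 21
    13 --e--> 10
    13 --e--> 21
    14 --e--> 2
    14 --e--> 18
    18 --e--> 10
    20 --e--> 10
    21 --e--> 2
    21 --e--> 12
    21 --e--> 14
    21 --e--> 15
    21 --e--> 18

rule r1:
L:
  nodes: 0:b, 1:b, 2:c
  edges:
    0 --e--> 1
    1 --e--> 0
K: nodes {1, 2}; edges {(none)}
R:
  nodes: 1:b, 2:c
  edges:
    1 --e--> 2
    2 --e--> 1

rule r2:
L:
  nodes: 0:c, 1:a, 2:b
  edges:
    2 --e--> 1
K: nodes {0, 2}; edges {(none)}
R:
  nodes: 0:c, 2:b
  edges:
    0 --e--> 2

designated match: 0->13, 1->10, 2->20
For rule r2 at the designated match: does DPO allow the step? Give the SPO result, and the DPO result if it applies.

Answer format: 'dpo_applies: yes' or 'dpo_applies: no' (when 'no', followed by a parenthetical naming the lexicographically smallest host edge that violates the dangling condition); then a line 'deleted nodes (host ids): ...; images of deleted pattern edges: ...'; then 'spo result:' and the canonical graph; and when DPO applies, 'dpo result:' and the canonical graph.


dpo_applies: no
(the rule deletes node 10, which keeps host edge (2,10,e) outside the match image — the dangling condition fails, DPO blocks; SPO proceeds and side-deletes such edges)
deleted nodes (host ids): 10; images of deleted pattern edges: (20,10,e)
spo result:
nodes: 2:b, 9:c, 12:c, 13:c, 14:b, 15:a, 18:c, 19:a, 20:b, 21:c
edges: (2,9,e); (9,12,e); (9,14,e); (9,21,e); (12,21,e); (13,20,e); (13,21,e); (14,2,e); (14,18,e); (21,2,e); (21,12,e); (21,14,e); (21,15,e); (21,18,e)


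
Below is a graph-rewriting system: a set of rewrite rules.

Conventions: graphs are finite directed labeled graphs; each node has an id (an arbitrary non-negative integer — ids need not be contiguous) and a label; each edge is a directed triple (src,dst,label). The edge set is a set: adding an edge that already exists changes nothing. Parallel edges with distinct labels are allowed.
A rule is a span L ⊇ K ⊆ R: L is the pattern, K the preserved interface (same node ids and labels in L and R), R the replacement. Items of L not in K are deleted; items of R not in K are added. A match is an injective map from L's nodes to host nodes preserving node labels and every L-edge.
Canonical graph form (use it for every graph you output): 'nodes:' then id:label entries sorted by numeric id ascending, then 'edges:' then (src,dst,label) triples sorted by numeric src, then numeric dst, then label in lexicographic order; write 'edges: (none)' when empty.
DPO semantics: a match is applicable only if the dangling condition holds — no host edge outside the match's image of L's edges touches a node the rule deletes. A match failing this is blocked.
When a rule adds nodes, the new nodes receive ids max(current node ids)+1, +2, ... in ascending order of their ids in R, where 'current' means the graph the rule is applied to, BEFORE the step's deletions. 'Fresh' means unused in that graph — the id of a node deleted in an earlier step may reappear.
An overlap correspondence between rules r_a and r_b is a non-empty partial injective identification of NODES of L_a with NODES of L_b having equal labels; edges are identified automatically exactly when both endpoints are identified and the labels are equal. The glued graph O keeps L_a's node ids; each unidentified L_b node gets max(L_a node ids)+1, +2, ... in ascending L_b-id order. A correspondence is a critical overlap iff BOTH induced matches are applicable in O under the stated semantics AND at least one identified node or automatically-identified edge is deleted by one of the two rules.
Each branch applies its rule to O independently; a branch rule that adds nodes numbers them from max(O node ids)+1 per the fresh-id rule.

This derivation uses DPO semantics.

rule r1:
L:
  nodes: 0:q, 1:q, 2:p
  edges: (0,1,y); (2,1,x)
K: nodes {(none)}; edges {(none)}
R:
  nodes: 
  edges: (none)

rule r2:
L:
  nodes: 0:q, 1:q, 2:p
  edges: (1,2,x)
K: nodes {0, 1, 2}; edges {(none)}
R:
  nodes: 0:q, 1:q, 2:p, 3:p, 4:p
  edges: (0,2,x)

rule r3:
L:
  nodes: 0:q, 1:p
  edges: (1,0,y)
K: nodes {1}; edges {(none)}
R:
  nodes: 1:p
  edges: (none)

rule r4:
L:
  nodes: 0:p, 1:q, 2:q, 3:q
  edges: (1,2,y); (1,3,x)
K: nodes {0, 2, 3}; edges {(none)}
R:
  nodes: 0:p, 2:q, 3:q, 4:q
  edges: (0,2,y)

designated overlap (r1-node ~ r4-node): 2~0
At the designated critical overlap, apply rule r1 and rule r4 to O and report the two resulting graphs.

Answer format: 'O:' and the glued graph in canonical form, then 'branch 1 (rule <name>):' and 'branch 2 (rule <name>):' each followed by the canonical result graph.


O:
nodes: 0:q, 1:q, 2:p, 3:q, 4:q, 5:q
edges: (0,1,y); (2,1,x); (3,4,y); (3,5,x)
branch 1 (rule r1):
nodes: 3:q, 4:q, 5:q
edges: (3,4,y); (3,5,x)
branch 2 (rule r4):
nodes: 0:q, 1:q, 2:p, 4:q, 5:q, 6:q
edges: (0,1,y); (2,1,x); (2,4,y)


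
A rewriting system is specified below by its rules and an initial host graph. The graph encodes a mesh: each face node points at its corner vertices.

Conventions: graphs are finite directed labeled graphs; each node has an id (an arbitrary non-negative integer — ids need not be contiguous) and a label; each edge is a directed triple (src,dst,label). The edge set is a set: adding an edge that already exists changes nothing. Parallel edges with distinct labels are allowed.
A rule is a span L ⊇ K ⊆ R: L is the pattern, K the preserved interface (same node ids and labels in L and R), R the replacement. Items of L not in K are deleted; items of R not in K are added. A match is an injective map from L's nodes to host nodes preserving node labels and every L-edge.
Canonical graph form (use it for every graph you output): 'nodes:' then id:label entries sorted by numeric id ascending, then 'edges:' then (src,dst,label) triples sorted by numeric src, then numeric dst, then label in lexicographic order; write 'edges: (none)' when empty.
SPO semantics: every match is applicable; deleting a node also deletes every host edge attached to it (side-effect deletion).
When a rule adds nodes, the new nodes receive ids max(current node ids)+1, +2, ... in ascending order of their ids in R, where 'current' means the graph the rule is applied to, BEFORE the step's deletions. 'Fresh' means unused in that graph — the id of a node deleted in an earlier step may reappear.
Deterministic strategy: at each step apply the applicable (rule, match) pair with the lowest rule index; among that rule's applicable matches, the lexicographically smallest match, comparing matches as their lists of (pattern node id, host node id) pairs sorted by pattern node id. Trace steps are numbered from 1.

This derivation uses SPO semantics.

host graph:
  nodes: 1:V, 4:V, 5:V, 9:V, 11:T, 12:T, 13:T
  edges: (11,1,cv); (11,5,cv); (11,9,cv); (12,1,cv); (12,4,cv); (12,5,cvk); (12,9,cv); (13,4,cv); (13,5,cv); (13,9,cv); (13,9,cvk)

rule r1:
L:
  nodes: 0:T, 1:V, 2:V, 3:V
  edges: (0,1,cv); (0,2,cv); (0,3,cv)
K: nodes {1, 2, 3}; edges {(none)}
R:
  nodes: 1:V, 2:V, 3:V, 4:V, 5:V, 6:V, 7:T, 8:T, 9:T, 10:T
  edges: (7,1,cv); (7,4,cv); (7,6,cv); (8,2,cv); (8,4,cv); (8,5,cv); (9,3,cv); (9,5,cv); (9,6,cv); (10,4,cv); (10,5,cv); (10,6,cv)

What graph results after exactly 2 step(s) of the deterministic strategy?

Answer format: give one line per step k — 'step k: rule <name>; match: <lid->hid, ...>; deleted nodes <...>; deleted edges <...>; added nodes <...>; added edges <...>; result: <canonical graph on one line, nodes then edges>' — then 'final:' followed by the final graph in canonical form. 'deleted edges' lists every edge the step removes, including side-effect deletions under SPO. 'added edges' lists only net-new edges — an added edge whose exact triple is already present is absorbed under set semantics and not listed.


step 1: rule r1; match: 0->11, 1->1, 2->5, 3->9; deleted nodes 11; deleted edges (11,1,cv); (11,5,cv); (11,9,cv); added nodes 14, 15, 16, 17, 18, 19, 20; added edges (17,1,cv); (17,14,cv); (17,16,cv); (18,5,cv); (18,14,cv); (18,15,cv); (19,9,cv); (19,15,cv); (19,16,cv); (20,14,cv); (20,15,cv); (20,16,cv); result: nodes: 1:V, 4:V, 5:V, 9:V, 12:T, 13:T, 14:V, 15:V, 16:V, 17:T, 18:T, 19:T, 20:T edges: (12,1,cv); (12,4,cv); (12,5,cvk); (12,9,cv); (13,4,cv); (13,5,cv); (13,9,cv); (13,9,cvk); (17,1,cv); (17,14,cv); (17,16,cv); (18,5,cv); (18,14,cv); (18,15,cv); (19,9,cv); (19,15,cv); (19,16,cv); (20,14,cv); (20,15,cv); (20,16,cv)
step 2: rule r1; match: 0->12, 1->1, 2->4, 3->9; deleted nodes 12; deleted edges (12,1,cv); (12,4,cv); (12,5,cvk); (12,9,cv); added nodes 21, 22, 23, 24, 25, 26, 27; added edges (24,1,cv); (24,21,cv); (24,23,cv); (25,4,cv); (25,21,cv); (25,22,cv); (26,9,cv); (26,22,cv); (26,23,cv); (27,21,cv); (27,22,cv); (27,23,cv); result: nodes: 1:V, 4:V, 5:V, 9:V, 13:T, 14:V, 15:V, 16:V, 17:T, 18:T, 19:T, 20:T, 21:V, 22:V, 23:V, 24:T, 25:T, 26:T, 27:T edges: (13,4,cv); (13,5,cv); (13,9,cv); (13,9,cvk); (17,1,cv); (17,14,cv); (17,16,cv); (18,5,cv); (18,14,cv); (18,15,cv); (19,9,cv); (19,15,cv); (19,16,cv); (20,14,cv); (20,15,cv); (20,16,cv); (24,1,cv); (24,21,cv); (24,23,cv); (25,4,cv); (25,21,cv); (25,22,cv); (26,9,cv); (26,22,cv); (26,23,cv); (27,21,cv); (27,22,cv); (27,23,cv)
final:
nodes: 1:V, 4:V, 5:V, 9:V, 13:T, 14:V, 15:V, 16:V, 17:T, 18:T, 19:T, 20:T, 21:V, 22:V, 23:V, 24:T, 25:T, 26:T, 27:T
edges: (13,4,cv); (13,5,cv); (13,9,cv); (13,9,cvk); (17,1,cv); (17,14,cv); (17,16,cv); (18,5,cv); (18,14,cv); (18,15,cv); (19,9,cv); (19,15,cv); (19,16,cv); (20,14,cv); (20,15,cv); (20,16,cv); (24,1,cv); (24,21,cv); (24,23,cv); (25,4,cv); (25,21,cv); (25,22,cv); (26,9,cv); (26,22,cv); (26,23,cv); (27,21,cv); (27,22,cv); (27,23,cv)


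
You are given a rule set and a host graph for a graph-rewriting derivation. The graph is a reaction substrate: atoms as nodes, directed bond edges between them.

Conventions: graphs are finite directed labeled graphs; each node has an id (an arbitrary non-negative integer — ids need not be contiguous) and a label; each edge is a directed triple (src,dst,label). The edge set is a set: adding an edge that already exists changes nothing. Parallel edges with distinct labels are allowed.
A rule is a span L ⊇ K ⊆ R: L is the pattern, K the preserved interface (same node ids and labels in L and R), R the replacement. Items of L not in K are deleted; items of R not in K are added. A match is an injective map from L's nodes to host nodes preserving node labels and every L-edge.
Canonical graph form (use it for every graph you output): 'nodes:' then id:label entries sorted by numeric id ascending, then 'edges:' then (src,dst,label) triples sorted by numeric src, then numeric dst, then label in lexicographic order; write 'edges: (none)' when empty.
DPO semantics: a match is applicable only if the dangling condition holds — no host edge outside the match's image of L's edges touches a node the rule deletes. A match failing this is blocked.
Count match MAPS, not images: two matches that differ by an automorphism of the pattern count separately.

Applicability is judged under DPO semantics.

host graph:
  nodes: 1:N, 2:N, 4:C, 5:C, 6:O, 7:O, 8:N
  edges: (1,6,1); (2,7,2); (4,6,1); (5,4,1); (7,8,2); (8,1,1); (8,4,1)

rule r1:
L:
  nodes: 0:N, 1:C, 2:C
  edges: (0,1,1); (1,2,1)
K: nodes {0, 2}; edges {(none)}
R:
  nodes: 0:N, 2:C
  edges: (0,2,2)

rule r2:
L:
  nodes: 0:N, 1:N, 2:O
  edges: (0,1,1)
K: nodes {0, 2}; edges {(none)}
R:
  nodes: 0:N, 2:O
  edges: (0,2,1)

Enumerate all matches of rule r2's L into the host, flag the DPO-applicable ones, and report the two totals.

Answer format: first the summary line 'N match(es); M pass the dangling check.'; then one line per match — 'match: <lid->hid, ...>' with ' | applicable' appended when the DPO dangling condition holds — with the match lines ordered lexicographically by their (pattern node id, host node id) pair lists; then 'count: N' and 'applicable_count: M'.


2 match(es); 0 pass the dangling check.
match: 0->8, 1->1, 2->6
match: 0->8, 1->1, 2->7
count: 2
applicable_count: 0


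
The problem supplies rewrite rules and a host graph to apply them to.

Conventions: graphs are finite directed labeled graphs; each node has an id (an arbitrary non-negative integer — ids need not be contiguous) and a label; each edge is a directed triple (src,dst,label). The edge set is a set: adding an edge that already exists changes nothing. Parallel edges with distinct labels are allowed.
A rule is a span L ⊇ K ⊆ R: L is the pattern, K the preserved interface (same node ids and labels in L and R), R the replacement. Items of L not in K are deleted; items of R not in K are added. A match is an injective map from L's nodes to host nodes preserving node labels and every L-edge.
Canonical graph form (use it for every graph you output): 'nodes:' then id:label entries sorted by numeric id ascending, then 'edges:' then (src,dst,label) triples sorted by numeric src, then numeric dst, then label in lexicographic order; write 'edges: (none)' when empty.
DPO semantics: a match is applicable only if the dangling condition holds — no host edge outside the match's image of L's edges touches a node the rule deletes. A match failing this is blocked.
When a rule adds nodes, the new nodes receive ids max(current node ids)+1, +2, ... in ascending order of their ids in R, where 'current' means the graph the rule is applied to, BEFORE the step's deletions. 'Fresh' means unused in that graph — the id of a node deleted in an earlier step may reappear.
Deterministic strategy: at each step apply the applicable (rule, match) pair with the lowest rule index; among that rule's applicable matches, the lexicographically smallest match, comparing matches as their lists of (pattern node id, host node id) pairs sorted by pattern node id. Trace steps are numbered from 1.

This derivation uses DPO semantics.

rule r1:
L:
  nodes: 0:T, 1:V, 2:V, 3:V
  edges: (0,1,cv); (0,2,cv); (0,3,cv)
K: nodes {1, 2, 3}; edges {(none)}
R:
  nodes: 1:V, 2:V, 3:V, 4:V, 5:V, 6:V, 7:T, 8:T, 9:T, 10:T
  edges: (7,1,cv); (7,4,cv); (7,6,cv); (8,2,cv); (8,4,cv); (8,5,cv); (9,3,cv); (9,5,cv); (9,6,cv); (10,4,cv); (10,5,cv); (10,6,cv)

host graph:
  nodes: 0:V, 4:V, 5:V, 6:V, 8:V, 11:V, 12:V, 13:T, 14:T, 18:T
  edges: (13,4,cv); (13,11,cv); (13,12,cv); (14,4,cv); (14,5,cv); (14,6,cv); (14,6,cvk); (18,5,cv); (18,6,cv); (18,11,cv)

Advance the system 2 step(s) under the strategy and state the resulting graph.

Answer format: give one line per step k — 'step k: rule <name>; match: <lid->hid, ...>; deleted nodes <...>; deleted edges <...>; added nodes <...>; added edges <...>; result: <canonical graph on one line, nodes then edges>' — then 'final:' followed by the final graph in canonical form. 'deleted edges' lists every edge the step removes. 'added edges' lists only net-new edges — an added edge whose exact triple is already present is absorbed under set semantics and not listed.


step 1: rule r1; match: 0->13, 1->4, 2->11, 3->12; deleted nodes 13; deleted edges (13,4,cv); (13,11,cv); (13,12,cv); added nodes 19, 20, 21, 22, 23, 24, 25; added edges (22,4,cv); (22,19,cv); (22,21,cv); (23,11,cv); (23,19,cv); (23,20,cv); (24,12,cv); (24,20,cv); (24,21,cv); (25,19,cv); (25,20,cv); (25,21,cv); result: nodes: 0:V, 4:V, 5:V, 6:V, 8:V, 11:V, 12:V, 14:T, 18:T, 19:V, 20:V, 21:V, 22:T, 23:T, 24:T, 25:T edges: (14,4,cv); (14,5,cv); (14,6,cv); (14,6,cvk); (18,5,cv); (18,6,cv); (18,11,cv); (22,4,cv); (22,19,cv); (22,21,cv); (23,11,cv); (23,19,cv); (23,20,cv); (24,12,cv); (24,20,cv); (24,21,cv); (25,19,cv); (25,20,cv); (25,21,cv)
step 2: rule r1; match: 0->18, 1->5, 2->6, 3->11; deleted nodes 18; deleted edges (18,5,cv); (18,6,cv); (18,11,cv); added nodes 26, 27, 28, 29, 30, 31, 32; added edges (29,5,cv); (29,26,cv); (29,28,cv); (30,6,cv); (30,26,cv); (30,27,cv); (31,11,cv); (31,27,cv); (31,28,cv); (32,26,cv); (32,27,cv); (32,28,cv); result: nodes: 0:V, 4:V, 5:V, 6:V, 8:V, 11:V, 12:V, 14:T, 19:V, 20:V, 21:V, 22:T, 23:T, 24:T, 25:T, 26:V, 27:V, 28:V, 29:T, 30:T, 31:T, 32:T edges: (14,4,cv); (14,5,cv); (14,6,cv); (14,6,cvk); (22,4,cv); (22,19,cv); (22,21,cv); (23,11,cv); (23,19,cv); (23,20,cv); (24,12,cv); (24,20,cv); (24,21,cv); (25,19,cv); (25,20,cv); (25,21,cv); (29,5,cv); (29,26,cv); (29,28,cv); (30,6,cv); (30,26,cv); (30,27,cv); (31,11,cv); (31,27,cv); (31,28,cv); (32,26,cv); (32,27,cv); (32,28,cv)
final:
nodes: 0:V, 4:V, 5:V, 6:V, 8:V, 11:V, 12:V, 14:T, 19:V, 20:V, 21:V, 22:T, 23:T, 24:T, 25:T, 26:V, 27:V, 28:V, 29:T, 30:T, 31:T, 32:T
edges: (14,4,cv); (14,5,cv); (14,6,cv); (14,6,cvk); (22,4,cv); (22,19,cv); (22,21,cv); (23,11,cv); (23,19,cv); (23,20,cv); (24,12,cv); (24,20,cv); (24,21,cv); (25,19,cv); (25,20,cv); (25,21,cv); (29,5,cv); (29,26,cv); (29,28,cv); (30,6,cv); (30,26,cv); (30,27,cv); (31,11,cv); (31,27,cv); (31,28,cv); (32,26,cv); (32,27,cv); (32,28,cv)


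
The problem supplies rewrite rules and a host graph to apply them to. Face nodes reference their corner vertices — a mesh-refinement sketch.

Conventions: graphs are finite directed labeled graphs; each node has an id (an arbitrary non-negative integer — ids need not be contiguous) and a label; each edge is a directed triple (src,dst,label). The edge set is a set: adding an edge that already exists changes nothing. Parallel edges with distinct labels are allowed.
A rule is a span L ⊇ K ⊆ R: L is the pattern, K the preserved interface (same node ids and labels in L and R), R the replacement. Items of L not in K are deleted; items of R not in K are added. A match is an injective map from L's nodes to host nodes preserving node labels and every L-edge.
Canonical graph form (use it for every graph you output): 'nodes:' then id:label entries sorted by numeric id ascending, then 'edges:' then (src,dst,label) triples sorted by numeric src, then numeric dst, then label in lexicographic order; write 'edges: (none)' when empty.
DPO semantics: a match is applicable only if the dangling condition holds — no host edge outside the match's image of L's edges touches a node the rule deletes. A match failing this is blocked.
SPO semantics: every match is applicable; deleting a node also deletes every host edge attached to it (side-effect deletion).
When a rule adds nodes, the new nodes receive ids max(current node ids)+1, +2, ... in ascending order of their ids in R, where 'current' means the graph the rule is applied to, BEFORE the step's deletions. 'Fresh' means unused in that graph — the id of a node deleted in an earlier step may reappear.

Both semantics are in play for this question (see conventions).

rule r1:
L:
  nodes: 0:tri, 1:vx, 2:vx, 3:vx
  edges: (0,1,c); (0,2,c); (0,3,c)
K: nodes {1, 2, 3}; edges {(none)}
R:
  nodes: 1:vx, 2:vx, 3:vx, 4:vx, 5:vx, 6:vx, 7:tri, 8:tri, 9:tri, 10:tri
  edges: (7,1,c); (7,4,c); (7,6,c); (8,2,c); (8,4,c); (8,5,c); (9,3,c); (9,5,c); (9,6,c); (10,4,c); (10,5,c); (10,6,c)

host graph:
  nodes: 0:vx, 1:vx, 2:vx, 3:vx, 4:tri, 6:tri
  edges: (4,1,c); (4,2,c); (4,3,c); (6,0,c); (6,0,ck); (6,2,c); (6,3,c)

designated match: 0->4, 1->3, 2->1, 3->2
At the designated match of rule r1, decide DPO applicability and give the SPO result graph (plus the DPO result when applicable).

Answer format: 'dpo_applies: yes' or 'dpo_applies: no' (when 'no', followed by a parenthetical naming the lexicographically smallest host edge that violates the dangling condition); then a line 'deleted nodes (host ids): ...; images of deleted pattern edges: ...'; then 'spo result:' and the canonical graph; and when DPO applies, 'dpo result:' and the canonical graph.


dpo_applies: yes
deleted nodes (host ids): 4; images of deleted pattern edges: (4,1,c); (4,2,c); (4,3,c)
spo result:
nodes: 0:vx, 1:vx, 2:vx, 3:vx, 6:tri, 7:vx, 8:vx, 9:vx, 10:tri, 11:tri, 12:tri, 13:tri
edges: (6,0,c); (6,0,ck); (6,2,c); (6,3,c); (10,3,c); (10,7,c); (10,9,c); (11,1,c); (11,7,c); (11,8,c); (12,2,c); (12,8,c); (12,9,c); (13,7,c); (13,8,c); (13,9,c)
dpo result:
nodes: 0:vx, 1:vx, 2:vx, 3:vx, 6:tri, 7:vx, 8:vx, 9:vx, 10:tri, 11:tri, 12:tri, 13:tri
edges: (6,0,c); (6,0,ck); (6,2,c); (6,3,c); (10,3,c); (10,7,c); (10,9,c); (11,1,c); (11,7,c); (11,8,c); (12,2,c); (12,8,c); (12,9,c); (13,7,c); (13,8,c); (13,9,c)


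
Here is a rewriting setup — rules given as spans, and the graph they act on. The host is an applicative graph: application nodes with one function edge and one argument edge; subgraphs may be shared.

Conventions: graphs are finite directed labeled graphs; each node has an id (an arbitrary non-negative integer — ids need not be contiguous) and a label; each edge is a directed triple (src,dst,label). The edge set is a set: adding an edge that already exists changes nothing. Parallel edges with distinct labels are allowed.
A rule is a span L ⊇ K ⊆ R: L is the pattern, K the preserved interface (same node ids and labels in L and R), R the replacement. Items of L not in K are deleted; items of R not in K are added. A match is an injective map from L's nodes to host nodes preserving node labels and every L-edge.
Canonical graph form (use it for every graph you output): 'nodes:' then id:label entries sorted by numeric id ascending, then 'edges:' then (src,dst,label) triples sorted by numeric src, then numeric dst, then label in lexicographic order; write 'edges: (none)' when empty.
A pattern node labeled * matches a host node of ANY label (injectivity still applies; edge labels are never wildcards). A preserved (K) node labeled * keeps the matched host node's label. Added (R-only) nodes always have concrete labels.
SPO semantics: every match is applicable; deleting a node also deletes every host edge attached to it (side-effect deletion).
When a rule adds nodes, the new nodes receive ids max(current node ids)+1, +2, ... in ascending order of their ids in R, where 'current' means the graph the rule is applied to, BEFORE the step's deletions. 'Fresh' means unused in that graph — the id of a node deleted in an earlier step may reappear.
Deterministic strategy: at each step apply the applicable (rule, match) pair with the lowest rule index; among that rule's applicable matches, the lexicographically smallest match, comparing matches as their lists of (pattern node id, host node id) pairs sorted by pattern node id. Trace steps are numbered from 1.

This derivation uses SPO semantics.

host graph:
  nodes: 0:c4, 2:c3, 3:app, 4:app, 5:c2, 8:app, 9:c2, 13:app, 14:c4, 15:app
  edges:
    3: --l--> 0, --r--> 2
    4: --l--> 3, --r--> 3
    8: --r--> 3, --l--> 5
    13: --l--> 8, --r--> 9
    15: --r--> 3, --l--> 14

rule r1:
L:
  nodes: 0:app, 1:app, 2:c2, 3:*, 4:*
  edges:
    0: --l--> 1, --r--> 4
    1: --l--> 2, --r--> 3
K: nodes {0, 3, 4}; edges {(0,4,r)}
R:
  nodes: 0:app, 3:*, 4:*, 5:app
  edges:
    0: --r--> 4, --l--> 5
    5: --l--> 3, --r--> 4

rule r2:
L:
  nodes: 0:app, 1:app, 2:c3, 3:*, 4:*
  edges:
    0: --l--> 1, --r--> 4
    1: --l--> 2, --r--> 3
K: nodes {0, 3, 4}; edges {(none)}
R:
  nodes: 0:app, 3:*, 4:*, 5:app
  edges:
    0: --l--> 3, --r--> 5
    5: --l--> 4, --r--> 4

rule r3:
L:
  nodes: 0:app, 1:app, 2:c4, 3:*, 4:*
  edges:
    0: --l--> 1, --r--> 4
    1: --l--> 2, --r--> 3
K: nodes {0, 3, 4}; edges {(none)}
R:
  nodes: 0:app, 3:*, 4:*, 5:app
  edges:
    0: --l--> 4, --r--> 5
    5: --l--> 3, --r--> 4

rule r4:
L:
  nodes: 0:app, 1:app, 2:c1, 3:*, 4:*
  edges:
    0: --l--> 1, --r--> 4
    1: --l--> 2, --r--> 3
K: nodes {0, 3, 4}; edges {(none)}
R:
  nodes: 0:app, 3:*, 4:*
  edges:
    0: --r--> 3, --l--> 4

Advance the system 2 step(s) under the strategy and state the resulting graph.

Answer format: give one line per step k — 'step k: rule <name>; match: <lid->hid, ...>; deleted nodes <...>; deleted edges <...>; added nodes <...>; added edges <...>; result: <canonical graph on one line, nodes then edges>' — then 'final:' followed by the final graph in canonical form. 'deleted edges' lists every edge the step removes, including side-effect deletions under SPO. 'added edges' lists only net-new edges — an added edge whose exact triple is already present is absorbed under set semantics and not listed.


step 1: rule r1; match: 0->13, 1->8, 2->5, 3->3, 4->9; deleted nodes 5, 8; deleted edges (8,3,r); (8,5,l); (13,8,l); added nodes 16; added edges (13,16,l); (16,3,l); (16,9,r); result: nodes: 0:c4, 2:c3, 3:app, 4:app, 9:c2, 13:app, 14:c4, 15:app, 16:app edges: (3,0,l); (3,2,r); (4,3,l); (4,3,r); (13,9,r); (13,16,l); (15,3,r); (15,14,l); (16,3,l); (16,9,r)
step 2: rule r3; match: 0->16, 1->3, 2->0, 3->2, 4->9; deleted nodes 0, 3; deleted edges (3,0,l); (3,2,r); (4,3,l); (4,3,r); (15,3,r); (16,3,l); (16,9,r); added nodes 17; added edges (16,9,l); (16,17,r); (17,2,l); (17,9,r); result: nodes: 2:c3, 4:app, 9:c2, 13:app, 14:c4, 15:app, 16:app, 17:app edges: (13,9,r); (13,16,l); (15,14,l); (16,9,l); (16,17,r); (17,2,l); (17,9,r)
final:
nodes: 2:c3, 4:app, 9:c2, 13:app, 14:c4, 15:app, 16:app, 17:app
edges: (13,9,r); (13,16,l); (15,14,l); (16,9,l); (16,17,r); (17,2,l); (17,9,r)
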